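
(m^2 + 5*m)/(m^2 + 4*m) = (m + 5)/(m + 4)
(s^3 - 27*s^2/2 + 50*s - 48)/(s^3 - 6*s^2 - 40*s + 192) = (s - 3/2)/(s + 6)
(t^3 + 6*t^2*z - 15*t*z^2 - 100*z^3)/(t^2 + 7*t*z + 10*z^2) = (t^2 + t*z - 20*z^2)/(t + 2*z)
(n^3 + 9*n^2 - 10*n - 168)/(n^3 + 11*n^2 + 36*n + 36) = (n^2 + 3*n - 28)/(n^2 + 5*n + 6)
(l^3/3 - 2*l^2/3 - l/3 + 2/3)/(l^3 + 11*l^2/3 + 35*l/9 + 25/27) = 9*(l^3 - 2*l^2 - l + 2)/(27*l^3 + 99*l^2 + 105*l + 25)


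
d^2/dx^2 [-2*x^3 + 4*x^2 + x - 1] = 8 - 12*x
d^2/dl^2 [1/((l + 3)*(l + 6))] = 2*((l + 3)^2 + (l + 3)*(l + 6) + (l + 6)^2)/((l + 3)^3*(l + 6)^3)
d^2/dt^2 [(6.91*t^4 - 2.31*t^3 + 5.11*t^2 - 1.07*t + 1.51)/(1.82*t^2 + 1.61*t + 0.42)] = (45.7773680000001*t^6 + 121.486092*t^5 + 139.16049*t^4 + 29.281518*t^3 + 11.828796*t^2 + 29.010156*t + 8.76953)/(6.028568*t^6 + 15.998892*t^5 + 18.32649*t^4 + 11.557385*t^3 + 4.22919*t^2 + 0.852012*t + 0.074088)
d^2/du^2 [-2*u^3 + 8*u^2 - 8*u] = 16 - 12*u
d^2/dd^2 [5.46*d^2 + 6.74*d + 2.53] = 10.9200000000000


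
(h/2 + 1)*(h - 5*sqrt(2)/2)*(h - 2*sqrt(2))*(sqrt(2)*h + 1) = sqrt(2)*h^4/2 - 4*h^3 + sqrt(2)*h^3 - 8*h^2 + 11*sqrt(2)*h^2/4 + 5*h + 11*sqrt(2)*h/2 + 10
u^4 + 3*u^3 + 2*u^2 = u^2*(u + 1)*(u + 2)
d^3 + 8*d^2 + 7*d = d*(d + 1)*(d + 7)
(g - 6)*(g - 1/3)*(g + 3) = g^3 - 10*g^2/3 - 17*g + 6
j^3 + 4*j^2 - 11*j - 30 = (j - 3)*(j + 2)*(j + 5)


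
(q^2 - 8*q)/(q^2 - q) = (q - 8)/(q - 1)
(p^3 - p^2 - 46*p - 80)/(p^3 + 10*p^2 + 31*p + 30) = (p - 8)/(p + 3)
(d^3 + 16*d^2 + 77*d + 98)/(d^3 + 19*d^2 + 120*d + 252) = (d^2 + 9*d + 14)/(d^2 + 12*d + 36)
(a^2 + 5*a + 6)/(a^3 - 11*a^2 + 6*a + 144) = (a + 2)/(a^2 - 14*a + 48)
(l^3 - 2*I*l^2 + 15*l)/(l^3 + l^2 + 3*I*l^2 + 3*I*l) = (l - 5*I)/(l + 1)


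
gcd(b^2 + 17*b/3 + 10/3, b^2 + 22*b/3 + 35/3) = b + 5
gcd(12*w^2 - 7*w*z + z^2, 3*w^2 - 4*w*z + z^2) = -3*w + z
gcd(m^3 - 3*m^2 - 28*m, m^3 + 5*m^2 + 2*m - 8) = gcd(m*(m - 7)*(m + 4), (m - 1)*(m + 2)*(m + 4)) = m + 4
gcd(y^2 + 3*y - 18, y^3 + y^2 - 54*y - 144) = y + 6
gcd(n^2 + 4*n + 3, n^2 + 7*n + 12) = n + 3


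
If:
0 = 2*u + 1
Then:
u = -1/2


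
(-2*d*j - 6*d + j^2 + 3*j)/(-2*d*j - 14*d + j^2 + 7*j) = (j + 3)/(j + 7)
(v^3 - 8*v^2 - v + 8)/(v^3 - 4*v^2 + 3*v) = (v^2 - 7*v - 8)/(v*(v - 3))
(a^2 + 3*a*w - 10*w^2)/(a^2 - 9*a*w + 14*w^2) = (-a - 5*w)/(-a + 7*w)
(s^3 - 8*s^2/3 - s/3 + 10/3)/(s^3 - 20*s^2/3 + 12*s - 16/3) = (3*s^2 - 2*s - 5)/(3*s^2 - 14*s + 8)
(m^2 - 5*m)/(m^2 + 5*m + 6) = m*(m - 5)/(m^2 + 5*m + 6)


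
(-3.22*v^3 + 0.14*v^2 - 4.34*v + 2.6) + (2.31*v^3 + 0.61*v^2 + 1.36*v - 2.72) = -0.91*v^3 + 0.75*v^2 - 2.98*v - 0.12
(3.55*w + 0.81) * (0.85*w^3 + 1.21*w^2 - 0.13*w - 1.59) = 3.0175*w^4 + 4.984*w^3 + 0.5186*w^2 - 5.7498*w - 1.2879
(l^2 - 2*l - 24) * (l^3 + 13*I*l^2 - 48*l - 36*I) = l^5 - 2*l^4 + 13*I*l^4 - 72*l^3 - 26*I*l^3 + 96*l^2 - 348*I*l^2 + 1152*l + 72*I*l + 864*I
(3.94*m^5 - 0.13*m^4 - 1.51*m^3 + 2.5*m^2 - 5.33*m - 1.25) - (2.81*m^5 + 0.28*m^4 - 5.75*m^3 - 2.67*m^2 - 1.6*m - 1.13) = 1.13*m^5 - 0.41*m^4 + 4.24*m^3 + 5.17*m^2 - 3.73*m - 0.12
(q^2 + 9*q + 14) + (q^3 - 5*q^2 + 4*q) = q^3 - 4*q^2 + 13*q + 14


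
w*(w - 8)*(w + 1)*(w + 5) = w^4 - 2*w^3 - 43*w^2 - 40*w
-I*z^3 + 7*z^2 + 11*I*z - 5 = (z + I)*(z + 5*I)*(-I*z + 1)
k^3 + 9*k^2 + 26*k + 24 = (k + 2)*(k + 3)*(k + 4)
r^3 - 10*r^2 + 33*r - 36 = (r - 4)*(r - 3)^2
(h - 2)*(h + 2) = h^2 - 4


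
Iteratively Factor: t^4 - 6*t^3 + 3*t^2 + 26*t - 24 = (t - 1)*(t^3 - 5*t^2 - 2*t + 24) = (t - 4)*(t - 1)*(t^2 - t - 6) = (t - 4)*(t - 1)*(t + 2)*(t - 3)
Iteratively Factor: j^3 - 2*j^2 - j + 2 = (j + 1)*(j^2 - 3*j + 2) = (j - 2)*(j + 1)*(j - 1)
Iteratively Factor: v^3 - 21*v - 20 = (v - 5)*(v^2 + 5*v + 4) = (v - 5)*(v + 4)*(v + 1)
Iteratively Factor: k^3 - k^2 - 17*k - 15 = (k + 1)*(k^2 - 2*k - 15) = (k + 1)*(k + 3)*(k - 5)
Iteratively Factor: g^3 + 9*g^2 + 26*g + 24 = (g + 3)*(g^2 + 6*g + 8) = (g + 2)*(g + 3)*(g + 4)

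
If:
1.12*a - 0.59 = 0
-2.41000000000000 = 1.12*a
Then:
No Solution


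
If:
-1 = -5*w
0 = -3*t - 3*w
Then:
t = -1/5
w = 1/5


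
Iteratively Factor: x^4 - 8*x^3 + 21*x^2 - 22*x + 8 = (x - 4)*(x^3 - 4*x^2 + 5*x - 2) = (x - 4)*(x - 1)*(x^2 - 3*x + 2) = (x - 4)*(x - 2)*(x - 1)*(x - 1)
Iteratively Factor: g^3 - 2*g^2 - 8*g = (g + 2)*(g^2 - 4*g) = g*(g + 2)*(g - 4)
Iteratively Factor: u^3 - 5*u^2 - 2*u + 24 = (u - 4)*(u^2 - u - 6) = (u - 4)*(u - 3)*(u + 2)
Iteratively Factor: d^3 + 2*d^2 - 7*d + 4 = (d + 4)*(d^2 - 2*d + 1) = (d - 1)*(d + 4)*(d - 1)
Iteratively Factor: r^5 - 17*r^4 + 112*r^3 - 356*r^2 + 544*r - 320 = (r - 2)*(r^4 - 15*r^3 + 82*r^2 - 192*r + 160) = (r - 2)^2*(r^3 - 13*r^2 + 56*r - 80) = (r - 4)*(r - 2)^2*(r^2 - 9*r + 20) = (r - 4)^2*(r - 2)^2*(r - 5)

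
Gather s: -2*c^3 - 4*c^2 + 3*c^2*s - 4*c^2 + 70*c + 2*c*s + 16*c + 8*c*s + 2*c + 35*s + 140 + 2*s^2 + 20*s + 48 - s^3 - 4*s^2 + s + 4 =-2*c^3 - 8*c^2 + 88*c - s^3 - 2*s^2 + s*(3*c^2 + 10*c + 56) + 192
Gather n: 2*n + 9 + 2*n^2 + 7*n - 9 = 2*n^2 + 9*n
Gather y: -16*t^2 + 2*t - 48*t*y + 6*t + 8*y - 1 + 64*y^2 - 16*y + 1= -16*t^2 + 8*t + 64*y^2 + y*(-48*t - 8)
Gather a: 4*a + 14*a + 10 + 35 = 18*a + 45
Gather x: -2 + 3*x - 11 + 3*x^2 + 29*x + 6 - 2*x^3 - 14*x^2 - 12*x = -2*x^3 - 11*x^2 + 20*x - 7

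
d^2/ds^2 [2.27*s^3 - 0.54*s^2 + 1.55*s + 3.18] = 13.62*s - 1.08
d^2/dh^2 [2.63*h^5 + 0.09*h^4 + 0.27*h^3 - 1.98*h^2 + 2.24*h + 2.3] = 52.6*h^3 + 1.08*h^2 + 1.62*h - 3.96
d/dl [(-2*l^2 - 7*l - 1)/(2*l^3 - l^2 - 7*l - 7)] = (4*l^4 + 28*l^3 + 13*l^2 + 26*l + 42)/(4*l^6 - 4*l^5 - 27*l^4 - 14*l^3 + 63*l^2 + 98*l + 49)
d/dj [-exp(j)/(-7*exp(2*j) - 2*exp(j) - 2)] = (2 - 7*exp(2*j))*exp(j)/(49*exp(4*j) + 28*exp(3*j) + 32*exp(2*j) + 8*exp(j) + 4)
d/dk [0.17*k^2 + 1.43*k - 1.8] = 0.34*k + 1.43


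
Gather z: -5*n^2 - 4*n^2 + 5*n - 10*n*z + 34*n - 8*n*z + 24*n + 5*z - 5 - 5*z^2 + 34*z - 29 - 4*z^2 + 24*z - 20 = -9*n^2 + 63*n - 9*z^2 + z*(63 - 18*n) - 54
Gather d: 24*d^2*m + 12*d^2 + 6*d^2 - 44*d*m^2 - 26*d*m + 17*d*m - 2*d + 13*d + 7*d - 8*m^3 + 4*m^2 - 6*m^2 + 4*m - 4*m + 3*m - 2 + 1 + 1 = d^2*(24*m + 18) + d*(-44*m^2 - 9*m + 18) - 8*m^3 - 2*m^2 + 3*m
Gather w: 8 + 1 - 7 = 2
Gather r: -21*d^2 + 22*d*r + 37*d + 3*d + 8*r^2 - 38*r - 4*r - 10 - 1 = -21*d^2 + 40*d + 8*r^2 + r*(22*d - 42) - 11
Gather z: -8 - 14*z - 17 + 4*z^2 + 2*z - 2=4*z^2 - 12*z - 27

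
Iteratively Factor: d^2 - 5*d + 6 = (d - 2)*(d - 3)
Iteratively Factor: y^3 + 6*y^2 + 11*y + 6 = (y + 1)*(y^2 + 5*y + 6) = (y + 1)*(y + 2)*(y + 3)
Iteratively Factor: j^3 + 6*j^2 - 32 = (j + 4)*(j^2 + 2*j - 8) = (j - 2)*(j + 4)*(j + 4)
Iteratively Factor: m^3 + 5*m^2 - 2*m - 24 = (m + 3)*(m^2 + 2*m - 8) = (m - 2)*(m + 3)*(m + 4)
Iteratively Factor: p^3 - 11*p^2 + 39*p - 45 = (p - 3)*(p^2 - 8*p + 15) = (p - 5)*(p - 3)*(p - 3)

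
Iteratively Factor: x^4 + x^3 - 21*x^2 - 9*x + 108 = (x - 3)*(x^3 + 4*x^2 - 9*x - 36) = (x - 3)^2*(x^2 + 7*x + 12) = (x - 3)^2*(x + 3)*(x + 4)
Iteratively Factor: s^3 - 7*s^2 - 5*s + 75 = (s - 5)*(s^2 - 2*s - 15) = (s - 5)^2*(s + 3)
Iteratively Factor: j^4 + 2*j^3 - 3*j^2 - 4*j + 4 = (j + 2)*(j^3 - 3*j + 2) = (j - 1)*(j + 2)*(j^2 + j - 2) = (j - 1)^2*(j + 2)*(j + 2)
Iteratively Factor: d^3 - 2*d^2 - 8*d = (d + 2)*(d^2 - 4*d) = d*(d + 2)*(d - 4)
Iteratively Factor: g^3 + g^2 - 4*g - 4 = (g + 1)*(g^2 - 4) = (g + 1)*(g + 2)*(g - 2)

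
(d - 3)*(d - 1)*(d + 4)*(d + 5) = d^4 + 5*d^3 - 13*d^2 - 53*d + 60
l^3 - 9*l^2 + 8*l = l*(l - 8)*(l - 1)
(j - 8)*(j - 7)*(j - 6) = j^3 - 21*j^2 + 146*j - 336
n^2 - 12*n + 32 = (n - 8)*(n - 4)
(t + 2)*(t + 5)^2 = t^3 + 12*t^2 + 45*t + 50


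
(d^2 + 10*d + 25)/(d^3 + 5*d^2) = (d + 5)/d^2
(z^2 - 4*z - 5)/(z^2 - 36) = (z^2 - 4*z - 5)/(z^2 - 36)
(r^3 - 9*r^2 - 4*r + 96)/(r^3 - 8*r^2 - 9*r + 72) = (r - 4)/(r - 3)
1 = 1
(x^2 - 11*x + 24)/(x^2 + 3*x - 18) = (x - 8)/(x + 6)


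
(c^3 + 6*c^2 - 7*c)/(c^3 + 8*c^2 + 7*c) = (c - 1)/(c + 1)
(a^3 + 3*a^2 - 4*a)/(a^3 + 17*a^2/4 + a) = 4*(a - 1)/(4*a + 1)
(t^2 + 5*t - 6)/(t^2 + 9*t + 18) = (t - 1)/(t + 3)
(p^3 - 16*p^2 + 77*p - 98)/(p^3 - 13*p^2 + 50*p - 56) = (p - 7)/(p - 4)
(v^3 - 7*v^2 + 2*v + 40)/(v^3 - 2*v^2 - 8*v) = (v - 5)/v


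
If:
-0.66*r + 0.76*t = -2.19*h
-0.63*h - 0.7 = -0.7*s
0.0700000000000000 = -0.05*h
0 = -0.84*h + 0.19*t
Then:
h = -1.40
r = -11.77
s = -0.26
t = -6.19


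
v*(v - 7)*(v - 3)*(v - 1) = v^4 - 11*v^3 + 31*v^2 - 21*v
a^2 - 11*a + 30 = (a - 6)*(a - 5)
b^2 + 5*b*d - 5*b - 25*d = (b - 5)*(b + 5*d)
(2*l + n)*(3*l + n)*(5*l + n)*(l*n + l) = 30*l^4*n + 30*l^4 + 31*l^3*n^2 + 31*l^3*n + 10*l^2*n^3 + 10*l^2*n^2 + l*n^4 + l*n^3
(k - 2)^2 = k^2 - 4*k + 4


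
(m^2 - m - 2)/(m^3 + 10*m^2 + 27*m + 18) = (m - 2)/(m^2 + 9*m + 18)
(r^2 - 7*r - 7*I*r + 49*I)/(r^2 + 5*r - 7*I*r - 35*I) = (r - 7)/(r + 5)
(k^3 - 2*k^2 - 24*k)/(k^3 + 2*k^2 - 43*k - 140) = k*(k - 6)/(k^2 - 2*k - 35)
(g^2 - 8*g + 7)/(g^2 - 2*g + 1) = (g - 7)/(g - 1)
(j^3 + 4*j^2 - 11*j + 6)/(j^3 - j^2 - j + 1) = (j + 6)/(j + 1)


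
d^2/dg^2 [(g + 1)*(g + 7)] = 2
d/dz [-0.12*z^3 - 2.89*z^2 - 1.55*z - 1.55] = -0.36*z^2 - 5.78*z - 1.55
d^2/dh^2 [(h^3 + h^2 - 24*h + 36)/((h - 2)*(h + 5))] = -16/(h^3 + 15*h^2 + 75*h + 125)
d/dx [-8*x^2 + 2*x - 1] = 2 - 16*x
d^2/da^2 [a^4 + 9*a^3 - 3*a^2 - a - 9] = 12*a^2 + 54*a - 6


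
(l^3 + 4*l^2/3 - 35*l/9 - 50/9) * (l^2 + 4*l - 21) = l^5 + 16*l^4/3 - 176*l^3/9 - 442*l^2/9 + 535*l/9 + 350/3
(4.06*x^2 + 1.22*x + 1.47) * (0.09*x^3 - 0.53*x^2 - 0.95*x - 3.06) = 0.3654*x^5 - 2.042*x^4 - 4.3713*x^3 - 14.3617*x^2 - 5.1297*x - 4.4982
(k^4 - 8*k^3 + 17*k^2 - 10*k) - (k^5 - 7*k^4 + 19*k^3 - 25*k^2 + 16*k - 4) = -k^5 + 8*k^4 - 27*k^3 + 42*k^2 - 26*k + 4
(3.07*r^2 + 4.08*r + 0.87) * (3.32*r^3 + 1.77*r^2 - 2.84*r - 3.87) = 10.1924*r^5 + 18.9795*r^4 + 1.3912*r^3 - 21.9282*r^2 - 18.2604*r - 3.3669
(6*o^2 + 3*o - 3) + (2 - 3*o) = 6*o^2 - 1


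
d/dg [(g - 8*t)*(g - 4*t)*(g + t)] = 3*g^2 - 22*g*t + 20*t^2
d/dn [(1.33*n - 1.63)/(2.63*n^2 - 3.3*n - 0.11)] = (-3.4979*n^2 + 8.5738*n - 5.5253)/(6.9169*n^4 - 17.358*n^3 + 10.3114*n^2 + 0.726*n + 0.0121)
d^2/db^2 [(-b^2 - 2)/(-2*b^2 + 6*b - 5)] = 2*(12*b^3 - 6*b^2 - 72*b + 77)/(8*b^6 - 72*b^5 + 276*b^4 - 576*b^3 + 690*b^2 - 450*b + 125)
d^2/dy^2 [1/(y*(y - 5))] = 2*(y^2 + y*(y - 5) + (y - 5)^2)/(y^3*(y - 5)^3)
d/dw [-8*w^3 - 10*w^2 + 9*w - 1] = -24*w^2 - 20*w + 9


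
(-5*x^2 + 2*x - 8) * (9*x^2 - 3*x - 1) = -45*x^4 + 33*x^3 - 73*x^2 + 22*x + 8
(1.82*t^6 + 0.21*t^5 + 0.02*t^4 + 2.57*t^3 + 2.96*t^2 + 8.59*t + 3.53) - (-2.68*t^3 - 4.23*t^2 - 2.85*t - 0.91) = 1.82*t^6 + 0.21*t^5 + 0.02*t^4 + 5.25*t^3 + 7.19*t^2 + 11.44*t + 4.44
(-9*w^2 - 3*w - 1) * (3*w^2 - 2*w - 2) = -27*w^4 + 9*w^3 + 21*w^2 + 8*w + 2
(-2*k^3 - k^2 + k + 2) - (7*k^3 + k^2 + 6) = -9*k^3 - 2*k^2 + k - 4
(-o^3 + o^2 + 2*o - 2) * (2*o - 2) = -2*o^4 + 4*o^3 + 2*o^2 - 8*o + 4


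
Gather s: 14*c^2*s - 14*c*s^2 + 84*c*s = -14*c*s^2 + s*(14*c^2 + 84*c)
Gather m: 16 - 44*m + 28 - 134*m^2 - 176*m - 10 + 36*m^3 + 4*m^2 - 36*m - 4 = 36*m^3 - 130*m^2 - 256*m + 30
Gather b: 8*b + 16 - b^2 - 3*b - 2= -b^2 + 5*b + 14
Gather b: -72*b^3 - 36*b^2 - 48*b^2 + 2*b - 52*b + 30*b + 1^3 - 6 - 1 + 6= -72*b^3 - 84*b^2 - 20*b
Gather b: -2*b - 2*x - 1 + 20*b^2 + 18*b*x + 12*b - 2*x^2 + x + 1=20*b^2 + b*(18*x + 10) - 2*x^2 - x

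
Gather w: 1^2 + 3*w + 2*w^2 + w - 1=2*w^2 + 4*w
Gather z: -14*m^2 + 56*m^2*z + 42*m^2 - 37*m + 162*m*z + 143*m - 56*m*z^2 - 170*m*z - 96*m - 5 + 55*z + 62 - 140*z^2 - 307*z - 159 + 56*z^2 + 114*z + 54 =28*m^2 + 10*m + z^2*(-56*m - 84) + z*(56*m^2 - 8*m - 138) - 48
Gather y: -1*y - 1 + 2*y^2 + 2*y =2*y^2 + y - 1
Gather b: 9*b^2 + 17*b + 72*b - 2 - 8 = 9*b^2 + 89*b - 10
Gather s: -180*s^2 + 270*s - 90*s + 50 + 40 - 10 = -180*s^2 + 180*s + 80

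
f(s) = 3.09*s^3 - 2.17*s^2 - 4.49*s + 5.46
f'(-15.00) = 2146.36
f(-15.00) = -10844.19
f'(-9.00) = 785.44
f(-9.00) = -2382.51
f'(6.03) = 306.41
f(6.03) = 576.98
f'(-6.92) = 469.45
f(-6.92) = -1091.33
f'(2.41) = 38.89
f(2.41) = 25.29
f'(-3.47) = 122.19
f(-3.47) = -134.19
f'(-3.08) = 96.82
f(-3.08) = -91.58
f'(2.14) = 28.68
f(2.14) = 16.20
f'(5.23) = 226.37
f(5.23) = 364.66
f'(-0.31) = -2.25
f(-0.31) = 6.55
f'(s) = 9.27*s^2 - 4.34*s - 4.49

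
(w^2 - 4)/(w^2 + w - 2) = (w - 2)/(w - 1)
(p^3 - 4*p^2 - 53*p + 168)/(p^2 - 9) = (p^2 - p - 56)/(p + 3)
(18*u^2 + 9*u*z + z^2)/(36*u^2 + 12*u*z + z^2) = (3*u + z)/(6*u + z)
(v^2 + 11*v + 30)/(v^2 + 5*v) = (v + 6)/v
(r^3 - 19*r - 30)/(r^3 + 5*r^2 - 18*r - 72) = (r^2 - 3*r - 10)/(r^2 + 2*r - 24)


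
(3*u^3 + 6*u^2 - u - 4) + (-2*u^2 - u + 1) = 3*u^3 + 4*u^2 - 2*u - 3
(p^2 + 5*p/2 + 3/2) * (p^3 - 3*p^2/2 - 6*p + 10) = p^5 + p^4 - 33*p^3/4 - 29*p^2/4 + 16*p + 15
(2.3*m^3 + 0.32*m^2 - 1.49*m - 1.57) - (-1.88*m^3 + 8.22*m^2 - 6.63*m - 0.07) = 4.18*m^3 - 7.9*m^2 + 5.14*m - 1.5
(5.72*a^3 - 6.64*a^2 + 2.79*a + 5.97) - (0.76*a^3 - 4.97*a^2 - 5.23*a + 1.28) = 4.96*a^3 - 1.67*a^2 + 8.02*a + 4.69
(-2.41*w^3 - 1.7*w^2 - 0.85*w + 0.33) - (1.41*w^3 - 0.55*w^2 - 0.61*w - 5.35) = -3.82*w^3 - 1.15*w^2 - 0.24*w + 5.68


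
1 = 1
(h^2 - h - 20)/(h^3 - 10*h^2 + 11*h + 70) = (h + 4)/(h^2 - 5*h - 14)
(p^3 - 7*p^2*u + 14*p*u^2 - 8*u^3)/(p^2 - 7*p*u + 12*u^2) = (p^2 - 3*p*u + 2*u^2)/(p - 3*u)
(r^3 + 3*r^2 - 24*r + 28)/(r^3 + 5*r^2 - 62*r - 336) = (r^2 - 4*r + 4)/(r^2 - 2*r - 48)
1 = 1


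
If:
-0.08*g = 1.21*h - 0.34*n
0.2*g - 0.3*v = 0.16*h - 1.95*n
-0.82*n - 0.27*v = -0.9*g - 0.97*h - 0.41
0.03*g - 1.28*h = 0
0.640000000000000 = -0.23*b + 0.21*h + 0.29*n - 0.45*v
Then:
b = -29.78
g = 5.50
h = 0.13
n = 1.75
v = 14.99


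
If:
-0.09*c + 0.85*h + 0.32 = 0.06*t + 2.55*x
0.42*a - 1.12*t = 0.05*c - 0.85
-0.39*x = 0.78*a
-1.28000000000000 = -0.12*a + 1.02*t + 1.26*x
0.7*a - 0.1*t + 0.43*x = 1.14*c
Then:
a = 0.91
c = -0.23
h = -5.81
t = 1.11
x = -1.83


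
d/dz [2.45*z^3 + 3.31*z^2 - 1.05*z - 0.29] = 7.35*z^2 + 6.62*z - 1.05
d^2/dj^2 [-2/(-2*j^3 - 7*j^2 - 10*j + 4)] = 4*(-(6*j + 7)*(2*j^3 + 7*j^2 + 10*j - 4) + 4*(3*j^2 + 7*j + 5)^2)/(2*j^3 + 7*j^2 + 10*j - 4)^3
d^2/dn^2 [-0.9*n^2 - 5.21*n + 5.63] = -1.80000000000000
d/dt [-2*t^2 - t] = -4*t - 1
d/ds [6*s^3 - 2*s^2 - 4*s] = 18*s^2 - 4*s - 4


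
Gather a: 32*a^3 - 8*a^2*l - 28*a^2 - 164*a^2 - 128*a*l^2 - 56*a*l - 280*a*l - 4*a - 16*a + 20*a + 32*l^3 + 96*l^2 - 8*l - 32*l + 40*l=32*a^3 + a^2*(-8*l - 192) + a*(-128*l^2 - 336*l) + 32*l^3 + 96*l^2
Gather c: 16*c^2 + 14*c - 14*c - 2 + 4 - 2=16*c^2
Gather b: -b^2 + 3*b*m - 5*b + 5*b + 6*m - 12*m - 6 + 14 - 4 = -b^2 + 3*b*m - 6*m + 4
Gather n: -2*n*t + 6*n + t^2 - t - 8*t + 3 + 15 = n*(6 - 2*t) + t^2 - 9*t + 18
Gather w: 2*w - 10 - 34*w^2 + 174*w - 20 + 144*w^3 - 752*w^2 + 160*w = 144*w^3 - 786*w^2 + 336*w - 30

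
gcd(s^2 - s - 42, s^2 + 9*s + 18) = s + 6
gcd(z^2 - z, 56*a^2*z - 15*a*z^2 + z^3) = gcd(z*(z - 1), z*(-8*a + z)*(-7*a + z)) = z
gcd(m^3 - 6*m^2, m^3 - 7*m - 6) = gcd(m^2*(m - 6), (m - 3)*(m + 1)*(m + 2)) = 1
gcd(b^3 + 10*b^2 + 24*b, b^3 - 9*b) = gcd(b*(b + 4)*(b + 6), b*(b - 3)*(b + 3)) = b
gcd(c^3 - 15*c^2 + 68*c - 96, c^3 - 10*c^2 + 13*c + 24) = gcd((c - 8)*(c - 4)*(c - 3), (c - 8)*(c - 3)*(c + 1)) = c^2 - 11*c + 24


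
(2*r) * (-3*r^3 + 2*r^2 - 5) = -6*r^4 + 4*r^3 - 10*r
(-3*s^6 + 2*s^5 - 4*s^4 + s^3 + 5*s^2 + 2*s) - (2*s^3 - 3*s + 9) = -3*s^6 + 2*s^5 - 4*s^4 - s^3 + 5*s^2 + 5*s - 9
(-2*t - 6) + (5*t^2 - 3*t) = 5*t^2 - 5*t - 6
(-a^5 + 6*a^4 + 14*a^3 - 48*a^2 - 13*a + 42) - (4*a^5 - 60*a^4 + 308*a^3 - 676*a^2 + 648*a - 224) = -5*a^5 + 66*a^4 - 294*a^3 + 628*a^2 - 661*a + 266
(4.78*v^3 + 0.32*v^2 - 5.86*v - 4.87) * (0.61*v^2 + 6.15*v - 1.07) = 2.9158*v^5 + 29.5922*v^4 - 6.7212*v^3 - 39.3521*v^2 - 23.6803*v + 5.2109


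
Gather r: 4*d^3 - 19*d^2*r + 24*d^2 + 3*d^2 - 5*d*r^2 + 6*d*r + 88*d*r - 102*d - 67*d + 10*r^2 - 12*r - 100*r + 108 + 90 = 4*d^3 + 27*d^2 - 169*d + r^2*(10 - 5*d) + r*(-19*d^2 + 94*d - 112) + 198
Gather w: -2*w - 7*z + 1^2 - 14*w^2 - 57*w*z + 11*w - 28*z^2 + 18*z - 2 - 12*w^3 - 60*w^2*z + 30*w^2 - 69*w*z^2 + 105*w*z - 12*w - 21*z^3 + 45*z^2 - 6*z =-12*w^3 + w^2*(16 - 60*z) + w*(-69*z^2 + 48*z - 3) - 21*z^3 + 17*z^2 + 5*z - 1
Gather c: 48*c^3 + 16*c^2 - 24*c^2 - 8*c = 48*c^3 - 8*c^2 - 8*c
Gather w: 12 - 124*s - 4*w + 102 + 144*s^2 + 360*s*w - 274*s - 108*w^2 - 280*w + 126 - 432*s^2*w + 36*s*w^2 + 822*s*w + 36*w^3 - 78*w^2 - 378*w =144*s^2 - 398*s + 36*w^3 + w^2*(36*s - 186) + w*(-432*s^2 + 1182*s - 662) + 240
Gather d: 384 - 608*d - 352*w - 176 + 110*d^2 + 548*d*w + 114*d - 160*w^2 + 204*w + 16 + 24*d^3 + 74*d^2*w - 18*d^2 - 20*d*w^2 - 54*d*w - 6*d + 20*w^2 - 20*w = 24*d^3 + d^2*(74*w + 92) + d*(-20*w^2 + 494*w - 500) - 140*w^2 - 168*w + 224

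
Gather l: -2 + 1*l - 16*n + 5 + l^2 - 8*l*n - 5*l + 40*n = l^2 + l*(-8*n - 4) + 24*n + 3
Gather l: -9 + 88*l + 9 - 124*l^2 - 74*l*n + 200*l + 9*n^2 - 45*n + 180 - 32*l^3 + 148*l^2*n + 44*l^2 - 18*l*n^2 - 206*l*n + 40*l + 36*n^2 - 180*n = -32*l^3 + l^2*(148*n - 80) + l*(-18*n^2 - 280*n + 328) + 45*n^2 - 225*n + 180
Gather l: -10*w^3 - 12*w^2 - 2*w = -10*w^3 - 12*w^2 - 2*w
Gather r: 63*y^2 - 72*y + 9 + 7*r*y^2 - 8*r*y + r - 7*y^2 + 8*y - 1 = r*(7*y^2 - 8*y + 1) + 56*y^2 - 64*y + 8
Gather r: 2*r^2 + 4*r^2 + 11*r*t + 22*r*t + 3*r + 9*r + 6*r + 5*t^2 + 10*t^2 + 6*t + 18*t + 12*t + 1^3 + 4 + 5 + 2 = 6*r^2 + r*(33*t + 18) + 15*t^2 + 36*t + 12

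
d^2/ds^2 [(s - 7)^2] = 2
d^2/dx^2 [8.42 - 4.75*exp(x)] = -4.75*exp(x)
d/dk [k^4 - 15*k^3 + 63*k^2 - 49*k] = 4*k^3 - 45*k^2 + 126*k - 49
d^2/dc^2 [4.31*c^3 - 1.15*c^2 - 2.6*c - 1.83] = 25.86*c - 2.3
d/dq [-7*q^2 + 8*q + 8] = 8 - 14*q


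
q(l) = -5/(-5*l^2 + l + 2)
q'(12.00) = 0.00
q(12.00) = 0.01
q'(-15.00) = 0.00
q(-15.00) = 0.00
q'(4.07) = -0.03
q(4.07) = 0.07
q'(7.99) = -0.00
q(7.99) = 0.02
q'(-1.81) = 0.36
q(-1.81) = 0.31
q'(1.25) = -2.76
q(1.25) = 1.10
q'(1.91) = -0.44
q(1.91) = 0.35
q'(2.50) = -0.17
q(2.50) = 0.19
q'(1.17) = -3.96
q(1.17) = 1.36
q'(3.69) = -0.05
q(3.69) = 0.08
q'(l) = -5*(10*l - 1)/(-5*l^2 + l + 2)^2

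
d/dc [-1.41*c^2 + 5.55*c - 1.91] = 5.55 - 2.82*c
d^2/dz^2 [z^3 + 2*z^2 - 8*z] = 6*z + 4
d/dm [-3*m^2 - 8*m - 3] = -6*m - 8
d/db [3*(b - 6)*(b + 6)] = 6*b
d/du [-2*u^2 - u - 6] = -4*u - 1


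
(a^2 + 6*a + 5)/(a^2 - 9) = (a^2 + 6*a + 5)/(a^2 - 9)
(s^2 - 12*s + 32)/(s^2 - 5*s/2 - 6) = 2*(s - 8)/(2*s + 3)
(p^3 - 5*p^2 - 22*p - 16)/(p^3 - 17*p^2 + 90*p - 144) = (p^2 + 3*p + 2)/(p^2 - 9*p + 18)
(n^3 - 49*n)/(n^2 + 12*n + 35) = n*(n - 7)/(n + 5)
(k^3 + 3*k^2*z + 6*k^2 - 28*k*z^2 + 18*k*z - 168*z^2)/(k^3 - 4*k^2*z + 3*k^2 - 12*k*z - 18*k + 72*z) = (k + 7*z)/(k - 3)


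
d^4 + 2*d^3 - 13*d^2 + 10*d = d*(d - 2)*(d - 1)*(d + 5)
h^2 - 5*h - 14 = (h - 7)*(h + 2)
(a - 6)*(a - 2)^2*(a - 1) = a^4 - 11*a^3 + 38*a^2 - 52*a + 24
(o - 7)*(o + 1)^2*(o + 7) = o^4 + 2*o^3 - 48*o^2 - 98*o - 49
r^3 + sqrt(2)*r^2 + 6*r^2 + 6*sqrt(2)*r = r*(r + 6)*(r + sqrt(2))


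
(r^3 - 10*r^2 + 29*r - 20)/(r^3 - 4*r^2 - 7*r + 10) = (r - 4)/(r + 2)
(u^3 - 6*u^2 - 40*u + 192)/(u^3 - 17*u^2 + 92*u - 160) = (u + 6)/(u - 5)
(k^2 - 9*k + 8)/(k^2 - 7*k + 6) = (k - 8)/(k - 6)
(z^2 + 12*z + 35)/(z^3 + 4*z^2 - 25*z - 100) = (z + 7)/(z^2 - z - 20)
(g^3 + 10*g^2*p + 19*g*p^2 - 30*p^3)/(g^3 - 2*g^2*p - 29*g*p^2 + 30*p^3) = (-g - 6*p)/(-g + 6*p)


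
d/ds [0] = 0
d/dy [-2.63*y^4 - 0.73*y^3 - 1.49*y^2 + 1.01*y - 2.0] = -10.52*y^3 - 2.19*y^2 - 2.98*y + 1.01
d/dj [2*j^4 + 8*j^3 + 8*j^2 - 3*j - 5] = 8*j^3 + 24*j^2 + 16*j - 3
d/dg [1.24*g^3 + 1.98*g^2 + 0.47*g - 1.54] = 3.72*g^2 + 3.96*g + 0.47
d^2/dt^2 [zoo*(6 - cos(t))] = zoo*cos(t)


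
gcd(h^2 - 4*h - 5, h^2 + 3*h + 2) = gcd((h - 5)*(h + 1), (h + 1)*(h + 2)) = h + 1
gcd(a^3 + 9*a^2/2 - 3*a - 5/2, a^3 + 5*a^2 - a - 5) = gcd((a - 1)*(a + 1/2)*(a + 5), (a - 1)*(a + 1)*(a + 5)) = a^2 + 4*a - 5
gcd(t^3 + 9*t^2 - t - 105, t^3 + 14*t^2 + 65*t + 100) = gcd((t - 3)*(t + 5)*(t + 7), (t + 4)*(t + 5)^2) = t + 5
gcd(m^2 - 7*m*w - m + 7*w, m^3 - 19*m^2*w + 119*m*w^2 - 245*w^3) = -m + 7*w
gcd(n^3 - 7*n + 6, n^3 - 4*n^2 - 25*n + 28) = n - 1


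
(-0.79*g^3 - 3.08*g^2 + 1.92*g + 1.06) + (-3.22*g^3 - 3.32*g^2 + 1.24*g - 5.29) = -4.01*g^3 - 6.4*g^2 + 3.16*g - 4.23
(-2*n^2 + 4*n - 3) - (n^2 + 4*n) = -3*n^2 - 3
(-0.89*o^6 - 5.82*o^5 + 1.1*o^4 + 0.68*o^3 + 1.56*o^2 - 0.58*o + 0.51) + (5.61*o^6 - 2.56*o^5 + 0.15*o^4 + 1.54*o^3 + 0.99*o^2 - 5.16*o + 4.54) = 4.72*o^6 - 8.38*o^5 + 1.25*o^4 + 2.22*o^3 + 2.55*o^2 - 5.74*o + 5.05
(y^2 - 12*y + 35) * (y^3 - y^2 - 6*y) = y^5 - 13*y^4 + 41*y^3 + 37*y^2 - 210*y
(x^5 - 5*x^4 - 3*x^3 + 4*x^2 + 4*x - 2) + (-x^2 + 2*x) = x^5 - 5*x^4 - 3*x^3 + 3*x^2 + 6*x - 2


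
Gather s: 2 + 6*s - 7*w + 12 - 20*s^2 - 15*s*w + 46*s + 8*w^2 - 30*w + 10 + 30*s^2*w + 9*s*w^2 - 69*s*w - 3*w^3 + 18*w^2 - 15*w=s^2*(30*w - 20) + s*(9*w^2 - 84*w + 52) - 3*w^3 + 26*w^2 - 52*w + 24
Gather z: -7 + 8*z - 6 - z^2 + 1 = -z^2 + 8*z - 12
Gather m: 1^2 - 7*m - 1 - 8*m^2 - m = -8*m^2 - 8*m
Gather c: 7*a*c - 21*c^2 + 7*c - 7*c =7*a*c - 21*c^2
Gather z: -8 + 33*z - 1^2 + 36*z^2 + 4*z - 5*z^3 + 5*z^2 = -5*z^3 + 41*z^2 + 37*z - 9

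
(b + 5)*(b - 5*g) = b^2 - 5*b*g + 5*b - 25*g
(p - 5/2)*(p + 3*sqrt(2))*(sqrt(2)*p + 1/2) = sqrt(2)*p^3 - 5*sqrt(2)*p^2/2 + 13*p^2/2 - 65*p/4 + 3*sqrt(2)*p/2 - 15*sqrt(2)/4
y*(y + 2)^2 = y^3 + 4*y^2 + 4*y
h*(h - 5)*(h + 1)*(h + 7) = h^4 + 3*h^3 - 33*h^2 - 35*h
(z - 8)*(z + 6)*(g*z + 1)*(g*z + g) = g^2*z^4 - g^2*z^3 - 50*g^2*z^2 - 48*g^2*z + g*z^3 - g*z^2 - 50*g*z - 48*g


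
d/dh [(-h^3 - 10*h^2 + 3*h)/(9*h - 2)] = 2*(-9*h^3 - 42*h^2 + 20*h - 3)/(81*h^2 - 36*h + 4)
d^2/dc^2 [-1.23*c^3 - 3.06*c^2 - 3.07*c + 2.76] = -7.38*c - 6.12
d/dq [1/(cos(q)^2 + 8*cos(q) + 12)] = 2*(cos(q) + 4)*sin(q)/(cos(q)^2 + 8*cos(q) + 12)^2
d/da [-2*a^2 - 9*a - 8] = -4*a - 9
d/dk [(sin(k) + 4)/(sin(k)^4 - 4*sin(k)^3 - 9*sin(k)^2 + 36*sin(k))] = (-3*sin(k)^4 - 8*sin(k)^3 + 57*sin(k)^2 + 72*sin(k) - 144)*cos(k)/((sin(k) - 4)^2*(sin(k) - 3)^2*(sin(k) + 3)^2*sin(k)^2)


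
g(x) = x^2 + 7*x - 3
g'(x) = 2*x + 7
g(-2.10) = -13.29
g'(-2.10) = 2.80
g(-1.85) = -12.53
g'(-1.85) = 3.30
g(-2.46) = -14.17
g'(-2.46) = 2.08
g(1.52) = 9.95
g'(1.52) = 10.04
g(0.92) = 4.29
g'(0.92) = 8.84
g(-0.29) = -4.95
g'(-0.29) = 6.42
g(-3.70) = -15.21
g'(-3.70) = -0.40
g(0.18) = -1.71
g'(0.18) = 7.36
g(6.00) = 75.00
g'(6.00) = 19.00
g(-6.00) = -9.00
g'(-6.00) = -5.00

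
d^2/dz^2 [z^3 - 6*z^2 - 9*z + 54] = 6*z - 12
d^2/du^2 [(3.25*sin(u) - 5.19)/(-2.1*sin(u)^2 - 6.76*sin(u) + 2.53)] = (14.3325*sin(u)^5 - 137.6886*sin(u)^4 - 146.09322*sin(u)^3 - 154.556924*sin(u)^2 + 270.499333*sin(u) + 418.321828)/(2.1*sin(u)^2 + 6.76*sin(u) - 2.53)^3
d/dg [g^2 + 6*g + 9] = 2*g + 6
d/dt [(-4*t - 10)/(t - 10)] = 50/(t - 10)^2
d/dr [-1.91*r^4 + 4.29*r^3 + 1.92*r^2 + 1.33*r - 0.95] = -7.64*r^3 + 12.87*r^2 + 3.84*r + 1.33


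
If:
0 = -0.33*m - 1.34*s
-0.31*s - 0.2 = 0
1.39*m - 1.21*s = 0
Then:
No Solution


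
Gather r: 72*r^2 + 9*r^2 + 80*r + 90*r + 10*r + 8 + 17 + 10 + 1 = 81*r^2 + 180*r + 36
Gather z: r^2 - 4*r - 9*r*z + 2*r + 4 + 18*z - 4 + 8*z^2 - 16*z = r^2 - 2*r + 8*z^2 + z*(2 - 9*r)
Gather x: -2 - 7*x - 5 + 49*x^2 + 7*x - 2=49*x^2 - 9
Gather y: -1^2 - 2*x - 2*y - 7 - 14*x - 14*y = -16*x - 16*y - 8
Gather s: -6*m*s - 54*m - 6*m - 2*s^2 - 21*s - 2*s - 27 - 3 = -60*m - 2*s^2 + s*(-6*m - 23) - 30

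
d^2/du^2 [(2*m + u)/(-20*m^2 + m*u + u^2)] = 2*(-3*(m + u)*(-20*m^2 + m*u + u^2) + (m + 2*u)^2*(2*m + u))/(-20*m^2 + m*u + u^2)^3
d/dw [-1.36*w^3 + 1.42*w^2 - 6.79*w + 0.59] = -4.08*w^2 + 2.84*w - 6.79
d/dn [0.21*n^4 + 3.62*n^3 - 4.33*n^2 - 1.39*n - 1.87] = 0.84*n^3 + 10.86*n^2 - 8.66*n - 1.39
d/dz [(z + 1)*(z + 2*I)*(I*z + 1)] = 3*I*z^2 + 2*z*(-1 + I) - 1 + 2*I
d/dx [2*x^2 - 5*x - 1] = 4*x - 5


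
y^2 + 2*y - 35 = (y - 5)*(y + 7)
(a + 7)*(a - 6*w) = a^2 - 6*a*w + 7*a - 42*w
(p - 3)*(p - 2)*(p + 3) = p^3 - 2*p^2 - 9*p + 18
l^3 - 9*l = l*(l - 3)*(l + 3)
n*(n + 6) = n^2 + 6*n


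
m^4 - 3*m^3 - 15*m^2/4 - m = m*(m - 4)*(m + 1/2)^2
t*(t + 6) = t^2 + 6*t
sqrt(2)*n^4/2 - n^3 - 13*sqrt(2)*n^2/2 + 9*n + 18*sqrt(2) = (n - 3)*(n + 3)*(n - 2*sqrt(2))*(sqrt(2)*n/2 + 1)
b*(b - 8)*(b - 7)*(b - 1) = b^4 - 16*b^3 + 71*b^2 - 56*b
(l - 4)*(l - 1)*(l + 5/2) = l^3 - 5*l^2/2 - 17*l/2 + 10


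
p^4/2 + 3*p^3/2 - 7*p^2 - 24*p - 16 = (p/2 + 1)*(p - 4)*(p + 1)*(p + 4)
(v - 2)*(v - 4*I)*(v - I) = v^3 - 2*v^2 - 5*I*v^2 - 4*v + 10*I*v + 8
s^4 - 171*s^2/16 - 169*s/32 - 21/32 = (s - 7/2)*(s + 1/4)^2*(s + 3)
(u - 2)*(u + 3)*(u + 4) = u^3 + 5*u^2 - 2*u - 24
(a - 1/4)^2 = a^2 - a/2 + 1/16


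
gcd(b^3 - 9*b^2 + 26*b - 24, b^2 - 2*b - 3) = b - 3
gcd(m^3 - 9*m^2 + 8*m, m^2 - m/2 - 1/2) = m - 1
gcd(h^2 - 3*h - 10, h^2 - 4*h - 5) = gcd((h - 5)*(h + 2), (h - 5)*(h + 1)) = h - 5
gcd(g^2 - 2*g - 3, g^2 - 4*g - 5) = g + 1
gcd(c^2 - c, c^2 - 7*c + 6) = c - 1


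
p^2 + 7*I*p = p*(p + 7*I)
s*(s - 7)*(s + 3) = s^3 - 4*s^2 - 21*s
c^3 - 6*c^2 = c^2*(c - 6)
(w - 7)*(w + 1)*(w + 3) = w^3 - 3*w^2 - 25*w - 21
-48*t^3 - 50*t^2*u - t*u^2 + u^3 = (-8*t + u)*(t + u)*(6*t + u)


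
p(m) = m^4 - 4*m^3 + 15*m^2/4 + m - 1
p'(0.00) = 1.00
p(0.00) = -1.00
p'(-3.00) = -237.50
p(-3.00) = 218.75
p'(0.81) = 1.33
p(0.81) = 0.58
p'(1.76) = -1.16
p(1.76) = 0.16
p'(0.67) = 1.84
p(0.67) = 0.35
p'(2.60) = 9.68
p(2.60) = 2.34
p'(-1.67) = -63.62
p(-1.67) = 34.20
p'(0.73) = 1.64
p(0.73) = 0.46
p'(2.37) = 4.62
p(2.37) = 0.73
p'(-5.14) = -897.77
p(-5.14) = 1334.12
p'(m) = 4*m^3 - 12*m^2 + 15*m/2 + 1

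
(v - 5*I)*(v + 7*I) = v^2 + 2*I*v + 35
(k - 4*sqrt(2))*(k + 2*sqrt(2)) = k^2 - 2*sqrt(2)*k - 16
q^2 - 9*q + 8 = (q - 8)*(q - 1)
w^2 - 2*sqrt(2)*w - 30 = (w - 5*sqrt(2))*(w + 3*sqrt(2))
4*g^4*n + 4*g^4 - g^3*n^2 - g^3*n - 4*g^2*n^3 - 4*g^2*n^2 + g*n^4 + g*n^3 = (-4*g + n)*(-g + n)*(g + n)*(g*n + g)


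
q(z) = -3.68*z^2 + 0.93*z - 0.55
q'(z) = 0.93 - 7.36*z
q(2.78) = -26.41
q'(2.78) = -19.53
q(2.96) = -30.04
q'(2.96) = -20.86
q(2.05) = -14.11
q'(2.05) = -14.16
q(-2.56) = -27.05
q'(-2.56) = 19.77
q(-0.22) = -0.93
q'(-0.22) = 2.55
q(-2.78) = -31.58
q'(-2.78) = 21.39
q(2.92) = -29.21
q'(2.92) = -20.56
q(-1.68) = -12.50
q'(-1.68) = 13.29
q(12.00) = -519.31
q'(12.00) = -87.39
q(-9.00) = -307.00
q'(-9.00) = 67.17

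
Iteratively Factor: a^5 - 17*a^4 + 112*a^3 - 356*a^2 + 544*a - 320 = (a - 4)*(a^4 - 13*a^3 + 60*a^2 - 116*a + 80) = (a - 4)*(a - 2)*(a^3 - 11*a^2 + 38*a - 40) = (a - 5)*(a - 4)*(a - 2)*(a^2 - 6*a + 8) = (a - 5)*(a - 4)*(a - 2)^2*(a - 4)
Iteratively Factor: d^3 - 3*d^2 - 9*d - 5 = (d + 1)*(d^2 - 4*d - 5) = (d + 1)^2*(d - 5)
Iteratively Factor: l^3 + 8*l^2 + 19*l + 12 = (l + 1)*(l^2 + 7*l + 12) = (l + 1)*(l + 4)*(l + 3)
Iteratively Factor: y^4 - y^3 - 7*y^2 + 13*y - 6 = (y + 3)*(y^3 - 4*y^2 + 5*y - 2) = (y - 1)*(y + 3)*(y^2 - 3*y + 2) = (y - 1)^2*(y + 3)*(y - 2)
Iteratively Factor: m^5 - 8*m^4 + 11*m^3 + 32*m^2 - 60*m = (m + 2)*(m^4 - 10*m^3 + 31*m^2 - 30*m) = (m - 3)*(m + 2)*(m^3 - 7*m^2 + 10*m) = (m - 5)*(m - 3)*(m + 2)*(m^2 - 2*m) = (m - 5)*(m - 3)*(m - 2)*(m + 2)*(m)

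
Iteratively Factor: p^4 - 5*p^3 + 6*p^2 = (p)*(p^3 - 5*p^2 + 6*p) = p*(p - 2)*(p^2 - 3*p) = p^2*(p - 2)*(p - 3)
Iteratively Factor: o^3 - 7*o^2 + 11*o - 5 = (o - 1)*(o^2 - 6*o + 5) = (o - 5)*(o - 1)*(o - 1)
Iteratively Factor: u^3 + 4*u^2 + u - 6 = (u - 1)*(u^2 + 5*u + 6) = (u - 1)*(u + 2)*(u + 3)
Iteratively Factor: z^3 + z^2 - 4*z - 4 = (z + 1)*(z^2 - 4) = (z - 2)*(z + 1)*(z + 2)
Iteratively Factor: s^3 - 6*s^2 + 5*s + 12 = (s + 1)*(s^2 - 7*s + 12) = (s - 4)*(s + 1)*(s - 3)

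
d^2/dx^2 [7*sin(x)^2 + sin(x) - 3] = -sin(x) + 14*cos(2*x)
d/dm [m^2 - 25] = 2*m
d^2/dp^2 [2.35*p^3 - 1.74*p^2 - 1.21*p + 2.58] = 14.1*p - 3.48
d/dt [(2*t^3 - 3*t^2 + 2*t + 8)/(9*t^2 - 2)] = 2*(9*t^4 - 15*t^2 - 66*t - 2)/(81*t^4 - 36*t^2 + 4)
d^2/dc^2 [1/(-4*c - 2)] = -4/(2*c + 1)^3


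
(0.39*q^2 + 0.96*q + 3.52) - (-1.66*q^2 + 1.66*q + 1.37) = 2.05*q^2 - 0.7*q + 2.15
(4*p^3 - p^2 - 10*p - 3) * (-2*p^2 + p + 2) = -8*p^5 + 6*p^4 + 27*p^3 - 6*p^2 - 23*p - 6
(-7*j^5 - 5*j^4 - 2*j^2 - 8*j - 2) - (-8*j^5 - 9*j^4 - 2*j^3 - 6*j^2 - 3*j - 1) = j^5 + 4*j^4 + 2*j^3 + 4*j^2 - 5*j - 1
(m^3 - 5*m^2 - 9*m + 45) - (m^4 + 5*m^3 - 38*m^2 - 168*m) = -m^4 - 4*m^3 + 33*m^2 + 159*m + 45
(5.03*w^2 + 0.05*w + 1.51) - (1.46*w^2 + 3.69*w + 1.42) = 3.57*w^2 - 3.64*w + 0.0900000000000001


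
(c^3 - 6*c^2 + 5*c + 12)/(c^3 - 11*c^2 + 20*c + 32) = (c - 3)/(c - 8)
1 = 1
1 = 1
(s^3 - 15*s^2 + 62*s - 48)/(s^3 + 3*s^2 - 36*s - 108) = (s^2 - 9*s + 8)/(s^2 + 9*s + 18)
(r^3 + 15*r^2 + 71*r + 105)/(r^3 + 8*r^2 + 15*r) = (r + 7)/r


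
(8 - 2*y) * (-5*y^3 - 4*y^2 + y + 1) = 10*y^4 - 32*y^3 - 34*y^2 + 6*y + 8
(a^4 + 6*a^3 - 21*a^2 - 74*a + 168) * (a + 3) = a^5 + 9*a^4 - 3*a^3 - 137*a^2 - 54*a + 504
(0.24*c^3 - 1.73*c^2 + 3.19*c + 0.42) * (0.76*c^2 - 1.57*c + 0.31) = 0.1824*c^5 - 1.6916*c^4 + 5.2149*c^3 - 5.2254*c^2 + 0.3295*c + 0.1302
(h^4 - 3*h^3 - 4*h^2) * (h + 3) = h^5 - 13*h^3 - 12*h^2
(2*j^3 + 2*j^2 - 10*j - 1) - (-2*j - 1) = 2*j^3 + 2*j^2 - 8*j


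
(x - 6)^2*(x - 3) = x^3 - 15*x^2 + 72*x - 108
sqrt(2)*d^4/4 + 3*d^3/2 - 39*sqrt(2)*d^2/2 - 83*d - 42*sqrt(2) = (d/2 + sqrt(2)/2)*(d - 6*sqrt(2))*(d + 7*sqrt(2))*(sqrt(2)*d/2 + 1)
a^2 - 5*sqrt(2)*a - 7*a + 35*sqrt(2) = (a - 7)*(a - 5*sqrt(2))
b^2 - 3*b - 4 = (b - 4)*(b + 1)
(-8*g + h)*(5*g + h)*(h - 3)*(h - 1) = -40*g^2*h^2 + 160*g^2*h - 120*g^2 - 3*g*h^3 + 12*g*h^2 - 9*g*h + h^4 - 4*h^3 + 3*h^2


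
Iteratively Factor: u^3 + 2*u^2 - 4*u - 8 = (u + 2)*(u^2 - 4) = (u - 2)*(u + 2)*(u + 2)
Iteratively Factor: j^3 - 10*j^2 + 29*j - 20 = (j - 5)*(j^2 - 5*j + 4) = (j - 5)*(j - 1)*(j - 4)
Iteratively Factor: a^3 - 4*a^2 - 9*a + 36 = (a - 4)*(a^2 - 9) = (a - 4)*(a - 3)*(a + 3)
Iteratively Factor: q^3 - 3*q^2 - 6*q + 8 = (q - 4)*(q^2 + q - 2) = (q - 4)*(q + 2)*(q - 1)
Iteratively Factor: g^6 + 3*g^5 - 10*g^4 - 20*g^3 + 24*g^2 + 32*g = (g - 2)*(g^5 + 5*g^4 - 20*g^2 - 16*g) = (g - 2)*(g + 4)*(g^4 + g^3 - 4*g^2 - 4*g) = (g - 2)*(g + 1)*(g + 4)*(g^3 - 4*g) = g*(g - 2)*(g + 1)*(g + 4)*(g^2 - 4) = g*(g - 2)^2*(g + 1)*(g + 4)*(g + 2)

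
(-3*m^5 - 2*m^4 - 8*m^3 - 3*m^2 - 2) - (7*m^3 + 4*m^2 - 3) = -3*m^5 - 2*m^4 - 15*m^3 - 7*m^2 + 1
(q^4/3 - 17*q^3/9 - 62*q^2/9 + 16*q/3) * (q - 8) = q^5/3 - 41*q^4/9 + 74*q^3/9 + 544*q^2/9 - 128*q/3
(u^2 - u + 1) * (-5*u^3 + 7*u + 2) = -5*u^5 + 5*u^4 + 2*u^3 - 5*u^2 + 5*u + 2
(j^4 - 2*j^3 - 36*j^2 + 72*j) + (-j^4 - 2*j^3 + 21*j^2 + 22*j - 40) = -4*j^3 - 15*j^2 + 94*j - 40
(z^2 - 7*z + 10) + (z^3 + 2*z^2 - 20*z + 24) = z^3 + 3*z^2 - 27*z + 34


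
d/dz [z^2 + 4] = 2*z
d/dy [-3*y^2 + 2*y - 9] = 2 - 6*y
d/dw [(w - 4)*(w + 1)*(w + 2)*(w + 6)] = 4*w^3 + 15*w^2 - 32*w - 68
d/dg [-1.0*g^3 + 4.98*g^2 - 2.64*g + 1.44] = -3.0*g^2 + 9.96*g - 2.64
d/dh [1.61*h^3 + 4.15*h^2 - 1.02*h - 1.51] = 4.83*h^2 + 8.3*h - 1.02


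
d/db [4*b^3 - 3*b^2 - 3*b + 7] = 12*b^2 - 6*b - 3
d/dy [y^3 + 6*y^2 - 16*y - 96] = 3*y^2 + 12*y - 16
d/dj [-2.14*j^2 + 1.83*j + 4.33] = 1.83 - 4.28*j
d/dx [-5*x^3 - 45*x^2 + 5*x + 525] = -15*x^2 - 90*x + 5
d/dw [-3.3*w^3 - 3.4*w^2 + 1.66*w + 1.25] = -9.9*w^2 - 6.8*w + 1.66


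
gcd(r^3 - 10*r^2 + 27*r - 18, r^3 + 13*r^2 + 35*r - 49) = r - 1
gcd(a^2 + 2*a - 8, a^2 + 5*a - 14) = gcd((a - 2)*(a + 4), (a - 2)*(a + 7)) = a - 2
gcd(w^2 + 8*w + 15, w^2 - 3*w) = 1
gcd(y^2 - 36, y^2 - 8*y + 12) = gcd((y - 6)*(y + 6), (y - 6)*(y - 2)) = y - 6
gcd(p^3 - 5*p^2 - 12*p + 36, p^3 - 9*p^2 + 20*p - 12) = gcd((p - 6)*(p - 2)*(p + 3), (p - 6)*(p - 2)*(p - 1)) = p^2 - 8*p + 12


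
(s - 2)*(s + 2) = s^2 - 4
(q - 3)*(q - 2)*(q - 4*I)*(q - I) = q^4 - 5*q^3 - 5*I*q^3 + 2*q^2 + 25*I*q^2 + 20*q - 30*I*q - 24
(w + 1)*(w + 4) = w^2 + 5*w + 4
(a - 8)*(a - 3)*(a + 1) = a^3 - 10*a^2 + 13*a + 24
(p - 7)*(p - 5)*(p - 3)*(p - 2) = p^4 - 17*p^3 + 101*p^2 - 247*p + 210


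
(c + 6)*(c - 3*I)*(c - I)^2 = c^4 + 6*c^3 - 5*I*c^3 - 7*c^2 - 30*I*c^2 - 42*c + 3*I*c + 18*I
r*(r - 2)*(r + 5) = r^3 + 3*r^2 - 10*r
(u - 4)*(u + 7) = u^2 + 3*u - 28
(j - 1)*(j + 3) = j^2 + 2*j - 3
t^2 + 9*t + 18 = (t + 3)*(t + 6)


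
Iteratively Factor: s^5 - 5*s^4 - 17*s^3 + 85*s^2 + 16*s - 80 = (s + 4)*(s^4 - 9*s^3 + 19*s^2 + 9*s - 20) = (s - 1)*(s + 4)*(s^3 - 8*s^2 + 11*s + 20) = (s - 5)*(s - 1)*(s + 4)*(s^2 - 3*s - 4) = (s - 5)*(s - 1)*(s + 1)*(s + 4)*(s - 4)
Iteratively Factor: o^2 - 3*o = (o - 3)*(o)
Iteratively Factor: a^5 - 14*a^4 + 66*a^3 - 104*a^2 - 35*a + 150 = (a + 1)*(a^4 - 15*a^3 + 81*a^2 - 185*a + 150) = (a - 5)*(a + 1)*(a^3 - 10*a^2 + 31*a - 30) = (a - 5)*(a - 2)*(a + 1)*(a^2 - 8*a + 15) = (a - 5)^2*(a - 2)*(a + 1)*(a - 3)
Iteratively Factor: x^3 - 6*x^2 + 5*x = (x - 5)*(x^2 - x) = x*(x - 5)*(x - 1)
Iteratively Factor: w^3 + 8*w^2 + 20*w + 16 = (w + 2)*(w^2 + 6*w + 8) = (w + 2)^2*(w + 4)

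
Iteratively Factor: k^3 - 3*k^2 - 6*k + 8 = (k + 2)*(k^2 - 5*k + 4) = (k - 1)*(k + 2)*(k - 4)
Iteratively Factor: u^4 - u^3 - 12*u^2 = (u + 3)*(u^3 - 4*u^2) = u*(u + 3)*(u^2 - 4*u) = u*(u - 4)*(u + 3)*(u)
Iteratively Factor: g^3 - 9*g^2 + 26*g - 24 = (g - 2)*(g^2 - 7*g + 12) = (g - 3)*(g - 2)*(g - 4)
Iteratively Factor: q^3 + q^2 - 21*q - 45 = (q + 3)*(q^2 - 2*q - 15) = (q + 3)^2*(q - 5)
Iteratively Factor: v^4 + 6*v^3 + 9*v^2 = (v + 3)*(v^3 + 3*v^2) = v*(v + 3)*(v^2 + 3*v) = v^2*(v + 3)*(v + 3)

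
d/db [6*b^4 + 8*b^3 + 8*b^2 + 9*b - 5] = 24*b^3 + 24*b^2 + 16*b + 9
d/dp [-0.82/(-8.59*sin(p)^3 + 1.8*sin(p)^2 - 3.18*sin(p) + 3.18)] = (-21.1314*sin(p)^2 + 2.952*sin(p) - 2.6076)*cos(p)/(8.59*sin(p)^3 - 1.8*sin(p)^2 + 3.18*sin(p) - 3.18)^2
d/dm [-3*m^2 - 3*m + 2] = -6*m - 3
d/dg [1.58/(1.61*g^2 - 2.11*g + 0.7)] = (3.3338 - 5.0876*g)/(1.61*g^2 - 2.11*g + 0.7)^2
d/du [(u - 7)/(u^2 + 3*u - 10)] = (u^2 + 3*u - (u - 7)*(2*u + 3) - 10)/(u^2 + 3*u - 10)^2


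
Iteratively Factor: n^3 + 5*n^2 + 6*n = (n + 3)*(n^2 + 2*n) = (n + 2)*(n + 3)*(n)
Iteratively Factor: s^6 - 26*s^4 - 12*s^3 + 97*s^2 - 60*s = (s)*(s^5 - 26*s^3 - 12*s^2 + 97*s - 60) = s*(s - 5)*(s^4 + 5*s^3 - s^2 - 17*s + 12) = s*(s - 5)*(s + 3)*(s^3 + 2*s^2 - 7*s + 4) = s*(s - 5)*(s + 3)*(s + 4)*(s^2 - 2*s + 1) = s*(s - 5)*(s - 1)*(s + 3)*(s + 4)*(s - 1)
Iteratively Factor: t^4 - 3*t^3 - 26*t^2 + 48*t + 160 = (t - 4)*(t^3 + t^2 - 22*t - 40) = (t - 4)*(t + 4)*(t^2 - 3*t - 10) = (t - 5)*(t - 4)*(t + 4)*(t + 2)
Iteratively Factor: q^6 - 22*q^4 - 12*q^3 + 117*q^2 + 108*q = (q + 1)*(q^5 - q^4 - 21*q^3 + 9*q^2 + 108*q) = (q + 1)*(q + 3)*(q^4 - 4*q^3 - 9*q^2 + 36*q) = q*(q + 1)*(q + 3)*(q^3 - 4*q^2 - 9*q + 36) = q*(q - 4)*(q + 1)*(q + 3)*(q^2 - 9) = q*(q - 4)*(q - 3)*(q + 1)*(q + 3)*(q + 3)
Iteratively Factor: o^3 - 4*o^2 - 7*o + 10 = (o - 5)*(o^2 + o - 2) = (o - 5)*(o - 1)*(o + 2)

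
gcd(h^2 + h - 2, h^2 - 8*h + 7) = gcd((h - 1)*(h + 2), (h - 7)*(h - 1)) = h - 1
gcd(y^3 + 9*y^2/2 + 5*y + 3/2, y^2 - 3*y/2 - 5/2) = y + 1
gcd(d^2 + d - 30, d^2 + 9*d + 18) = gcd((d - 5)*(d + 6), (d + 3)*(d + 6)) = d + 6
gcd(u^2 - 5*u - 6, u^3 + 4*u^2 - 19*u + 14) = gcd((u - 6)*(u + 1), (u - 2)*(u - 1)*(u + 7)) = 1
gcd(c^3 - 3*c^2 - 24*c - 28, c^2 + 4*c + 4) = c^2 + 4*c + 4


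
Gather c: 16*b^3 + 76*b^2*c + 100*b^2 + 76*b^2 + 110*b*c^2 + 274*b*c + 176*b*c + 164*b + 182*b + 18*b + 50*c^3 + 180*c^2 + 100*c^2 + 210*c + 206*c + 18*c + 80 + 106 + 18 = 16*b^3 + 176*b^2 + 364*b + 50*c^3 + c^2*(110*b + 280) + c*(76*b^2 + 450*b + 434) + 204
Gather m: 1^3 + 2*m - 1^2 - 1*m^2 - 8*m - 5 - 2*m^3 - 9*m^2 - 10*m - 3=-2*m^3 - 10*m^2 - 16*m - 8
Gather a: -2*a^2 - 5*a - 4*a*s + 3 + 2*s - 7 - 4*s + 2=-2*a^2 + a*(-4*s - 5) - 2*s - 2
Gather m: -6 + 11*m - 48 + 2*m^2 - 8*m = 2*m^2 + 3*m - 54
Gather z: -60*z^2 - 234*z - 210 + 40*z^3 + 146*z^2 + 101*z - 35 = 40*z^3 + 86*z^2 - 133*z - 245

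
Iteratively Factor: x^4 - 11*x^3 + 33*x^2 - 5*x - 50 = (x + 1)*(x^3 - 12*x^2 + 45*x - 50) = (x - 5)*(x + 1)*(x^2 - 7*x + 10) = (x - 5)^2*(x + 1)*(x - 2)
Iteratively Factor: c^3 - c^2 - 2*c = (c - 2)*(c^2 + c) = c*(c - 2)*(c + 1)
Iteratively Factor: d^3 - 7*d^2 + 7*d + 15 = (d - 5)*(d^2 - 2*d - 3) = (d - 5)*(d + 1)*(d - 3)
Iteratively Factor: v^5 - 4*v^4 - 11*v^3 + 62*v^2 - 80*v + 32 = (v - 1)*(v^4 - 3*v^3 - 14*v^2 + 48*v - 32) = (v - 4)*(v - 1)*(v^3 + v^2 - 10*v + 8) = (v - 4)*(v - 1)*(v + 4)*(v^2 - 3*v + 2) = (v - 4)*(v - 2)*(v - 1)*(v + 4)*(v - 1)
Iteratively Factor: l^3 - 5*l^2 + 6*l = (l - 2)*(l^2 - 3*l) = (l - 3)*(l - 2)*(l)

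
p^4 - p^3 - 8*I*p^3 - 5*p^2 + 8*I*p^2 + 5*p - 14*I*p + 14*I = (p - 1)*(p - 7*I)*(p - 2*I)*(p + I)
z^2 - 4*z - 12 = (z - 6)*(z + 2)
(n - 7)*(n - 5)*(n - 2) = n^3 - 14*n^2 + 59*n - 70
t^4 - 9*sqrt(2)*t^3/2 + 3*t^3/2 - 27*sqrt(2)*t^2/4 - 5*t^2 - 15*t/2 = t*(t + 3/2)*(t - 5*sqrt(2))*(t + sqrt(2)/2)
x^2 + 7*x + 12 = (x + 3)*(x + 4)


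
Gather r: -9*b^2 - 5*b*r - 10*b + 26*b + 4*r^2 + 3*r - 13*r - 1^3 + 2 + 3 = -9*b^2 + 16*b + 4*r^2 + r*(-5*b - 10) + 4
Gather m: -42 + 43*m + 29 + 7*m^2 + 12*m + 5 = 7*m^2 + 55*m - 8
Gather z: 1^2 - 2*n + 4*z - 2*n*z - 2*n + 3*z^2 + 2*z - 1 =-4*n + 3*z^2 + z*(6 - 2*n)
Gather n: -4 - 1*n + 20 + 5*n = 4*n + 16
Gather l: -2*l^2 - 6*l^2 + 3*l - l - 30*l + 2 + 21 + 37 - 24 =-8*l^2 - 28*l + 36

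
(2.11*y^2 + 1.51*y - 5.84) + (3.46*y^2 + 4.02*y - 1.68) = 5.57*y^2 + 5.53*y - 7.52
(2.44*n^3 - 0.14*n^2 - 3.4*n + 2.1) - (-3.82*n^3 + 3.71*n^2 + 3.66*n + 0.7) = 6.26*n^3 - 3.85*n^2 - 7.06*n + 1.4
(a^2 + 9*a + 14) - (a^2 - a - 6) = 10*a + 20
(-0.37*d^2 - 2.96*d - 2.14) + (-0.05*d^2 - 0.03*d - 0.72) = -0.42*d^2 - 2.99*d - 2.86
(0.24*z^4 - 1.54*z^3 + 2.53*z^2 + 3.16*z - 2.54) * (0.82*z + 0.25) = 0.1968*z^5 - 1.2028*z^4 + 1.6896*z^3 + 3.2237*z^2 - 1.2928*z - 0.635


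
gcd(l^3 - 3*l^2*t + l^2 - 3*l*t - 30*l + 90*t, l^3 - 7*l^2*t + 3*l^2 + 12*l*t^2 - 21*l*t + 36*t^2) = -l + 3*t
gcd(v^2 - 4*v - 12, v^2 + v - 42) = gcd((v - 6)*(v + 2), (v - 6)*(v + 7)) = v - 6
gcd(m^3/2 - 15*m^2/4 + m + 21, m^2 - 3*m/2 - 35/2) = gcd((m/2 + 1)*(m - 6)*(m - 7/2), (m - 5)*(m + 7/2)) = 1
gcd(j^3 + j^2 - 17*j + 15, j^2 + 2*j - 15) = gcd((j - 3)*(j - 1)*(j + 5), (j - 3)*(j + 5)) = j^2 + 2*j - 15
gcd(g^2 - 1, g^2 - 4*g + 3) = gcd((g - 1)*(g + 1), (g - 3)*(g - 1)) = g - 1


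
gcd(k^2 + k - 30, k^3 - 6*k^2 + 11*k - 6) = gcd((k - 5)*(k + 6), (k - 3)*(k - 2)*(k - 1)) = 1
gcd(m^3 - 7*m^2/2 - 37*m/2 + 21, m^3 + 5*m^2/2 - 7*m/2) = m^2 + 5*m/2 - 7/2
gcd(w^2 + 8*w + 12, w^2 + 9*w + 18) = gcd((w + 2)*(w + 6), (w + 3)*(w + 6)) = w + 6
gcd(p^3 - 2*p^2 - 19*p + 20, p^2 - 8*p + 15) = p - 5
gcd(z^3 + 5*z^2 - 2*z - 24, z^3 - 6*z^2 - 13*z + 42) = z^2 + z - 6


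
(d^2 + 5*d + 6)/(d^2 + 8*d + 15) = (d + 2)/(d + 5)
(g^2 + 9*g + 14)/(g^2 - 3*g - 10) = (g + 7)/(g - 5)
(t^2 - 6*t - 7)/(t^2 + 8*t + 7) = (t - 7)/(t + 7)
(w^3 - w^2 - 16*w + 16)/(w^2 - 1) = (w^2 - 16)/(w + 1)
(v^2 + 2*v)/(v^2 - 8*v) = (v + 2)/(v - 8)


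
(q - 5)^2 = q^2 - 10*q + 25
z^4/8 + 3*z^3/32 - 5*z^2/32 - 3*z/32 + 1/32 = (z/4 + 1/4)*(z/2 + 1/2)*(z - 1)*(z - 1/4)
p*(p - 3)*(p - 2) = p^3 - 5*p^2 + 6*p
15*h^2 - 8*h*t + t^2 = (-5*h + t)*(-3*h + t)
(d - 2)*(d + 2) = d^2 - 4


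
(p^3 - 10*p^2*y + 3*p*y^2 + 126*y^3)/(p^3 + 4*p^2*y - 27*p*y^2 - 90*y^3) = (-p^2 + 13*p*y - 42*y^2)/(-p^2 - p*y + 30*y^2)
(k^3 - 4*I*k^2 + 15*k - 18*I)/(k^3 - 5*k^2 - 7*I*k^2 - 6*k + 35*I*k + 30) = (k + 3*I)/(k - 5)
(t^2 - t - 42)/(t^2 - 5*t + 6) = (t^2 - t - 42)/(t^2 - 5*t + 6)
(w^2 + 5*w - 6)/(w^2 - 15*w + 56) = (w^2 + 5*w - 6)/(w^2 - 15*w + 56)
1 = 1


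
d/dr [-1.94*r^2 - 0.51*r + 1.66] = -3.88*r - 0.51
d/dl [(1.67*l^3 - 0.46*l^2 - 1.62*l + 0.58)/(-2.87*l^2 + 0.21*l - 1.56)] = (-4.7929*l^4 + 0.7014*l^3 - 12.5616*l^2 + 4.7644*l + 2.4054)/(8.2369*l^4 - 1.2054*l^3 + 8.9985*l^2 - 0.6552*l + 2.4336)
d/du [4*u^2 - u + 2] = 8*u - 1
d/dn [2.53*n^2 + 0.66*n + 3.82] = 5.06*n + 0.66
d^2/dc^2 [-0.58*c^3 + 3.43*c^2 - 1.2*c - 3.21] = 6.86 - 3.48*c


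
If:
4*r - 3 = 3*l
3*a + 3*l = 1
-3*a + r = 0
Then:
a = 4/15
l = 1/15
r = 4/5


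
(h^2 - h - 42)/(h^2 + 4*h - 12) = (h - 7)/(h - 2)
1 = 1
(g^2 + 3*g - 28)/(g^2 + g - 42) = (g - 4)/(g - 6)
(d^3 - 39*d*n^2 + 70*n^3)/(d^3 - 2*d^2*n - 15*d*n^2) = (d^2 + 5*d*n - 14*n^2)/(d*(d + 3*n))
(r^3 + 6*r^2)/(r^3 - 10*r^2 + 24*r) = r*(r + 6)/(r^2 - 10*r + 24)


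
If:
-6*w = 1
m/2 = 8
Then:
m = 16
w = -1/6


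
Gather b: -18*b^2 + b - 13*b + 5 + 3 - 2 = -18*b^2 - 12*b + 6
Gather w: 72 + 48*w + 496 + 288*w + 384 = 336*w + 952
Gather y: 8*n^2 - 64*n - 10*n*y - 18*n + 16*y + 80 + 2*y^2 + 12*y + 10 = 8*n^2 - 82*n + 2*y^2 + y*(28 - 10*n) + 90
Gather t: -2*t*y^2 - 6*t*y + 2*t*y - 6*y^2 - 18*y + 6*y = t*(-2*y^2 - 4*y) - 6*y^2 - 12*y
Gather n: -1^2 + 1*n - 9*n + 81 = 80 - 8*n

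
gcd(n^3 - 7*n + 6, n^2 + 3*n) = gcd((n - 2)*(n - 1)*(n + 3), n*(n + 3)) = n + 3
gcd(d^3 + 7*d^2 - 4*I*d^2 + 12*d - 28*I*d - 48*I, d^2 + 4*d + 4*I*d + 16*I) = d + 4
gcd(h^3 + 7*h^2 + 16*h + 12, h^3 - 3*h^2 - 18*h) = h + 3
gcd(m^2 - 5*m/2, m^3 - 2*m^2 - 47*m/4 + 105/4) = m - 5/2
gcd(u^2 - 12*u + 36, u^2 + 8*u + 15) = 1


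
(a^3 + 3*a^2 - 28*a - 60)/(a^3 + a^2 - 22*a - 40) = (a + 6)/(a + 4)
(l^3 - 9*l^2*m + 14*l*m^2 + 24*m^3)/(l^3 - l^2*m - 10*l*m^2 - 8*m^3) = (l - 6*m)/(l + 2*m)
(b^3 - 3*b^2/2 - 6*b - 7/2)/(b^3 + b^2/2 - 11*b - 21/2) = (b + 1)/(b + 3)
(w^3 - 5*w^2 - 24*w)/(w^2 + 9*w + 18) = w*(w - 8)/(w + 6)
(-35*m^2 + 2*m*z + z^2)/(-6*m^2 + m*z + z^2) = (-35*m^2 + 2*m*z + z^2)/(-6*m^2 + m*z + z^2)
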